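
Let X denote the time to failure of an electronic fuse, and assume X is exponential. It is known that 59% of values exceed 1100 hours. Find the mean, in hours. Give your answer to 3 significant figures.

e^(−λ·1100) = 0.59 ⇒ λ = −ln(0.59)/1100 = 0.000479666.
Mean = 1/λ = 2084.78 hours.

2080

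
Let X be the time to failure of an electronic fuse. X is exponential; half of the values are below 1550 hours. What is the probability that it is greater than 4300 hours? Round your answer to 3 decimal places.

0.146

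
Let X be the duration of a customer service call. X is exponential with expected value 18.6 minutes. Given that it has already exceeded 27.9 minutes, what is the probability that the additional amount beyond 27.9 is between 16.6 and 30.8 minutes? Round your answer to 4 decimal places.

The rate is λ = 1/18.6 = 0.0537634 per minute.
Memoryless: the residual past 27.9 is again Exp(λ).
P(16.6 < residual < 30.8) = e^(−λ·16.6) − e^(−λ·30.8) = 0.40964 − 0.19092 ≈ 0.2187.

0.2187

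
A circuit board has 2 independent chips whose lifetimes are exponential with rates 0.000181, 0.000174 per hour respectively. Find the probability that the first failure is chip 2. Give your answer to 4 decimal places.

0.4901

The time to first failure is exponential with rate Σλ = 0.000181 + 0.000174 = 0.000355.
P(chip 2 first) = λ_2/Σλ = 0.000174/0.000355 ≈ 0.4901.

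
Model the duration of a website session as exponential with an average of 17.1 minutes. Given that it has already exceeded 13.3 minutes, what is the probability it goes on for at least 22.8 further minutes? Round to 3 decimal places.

0.264

The rate is λ = 1/17.1 = 0.0584795 per minute.
The exponential is memoryless, so the remaining time is again Exp(λ): the condition X > 13.3 is irrelevant.
P(X > 22.8) = e^(−1.3333) ≈ 0.264.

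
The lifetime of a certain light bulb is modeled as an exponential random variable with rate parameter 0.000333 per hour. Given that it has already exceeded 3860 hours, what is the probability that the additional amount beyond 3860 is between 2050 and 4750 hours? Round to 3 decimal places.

Memoryless: the residual past 3860 is again Exp(λ).
P(2050 < residual < 4750) = e^(−λ·2050) − e^(−λ·4750) = 0.50528 − 0.20561 ≈ 0.300.

0.300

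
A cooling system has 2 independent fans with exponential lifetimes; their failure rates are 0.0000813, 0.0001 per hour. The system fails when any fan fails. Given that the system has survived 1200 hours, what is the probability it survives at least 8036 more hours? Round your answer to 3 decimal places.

0.233

Time to first failure ~ Exp(Σλ) with Σλ = 0.0001813.
By memorylessness, P(T > 1200+8036 | T > 1200) = P(T > 8036) = e^(−0.0001813·8036) ≈ 0.233.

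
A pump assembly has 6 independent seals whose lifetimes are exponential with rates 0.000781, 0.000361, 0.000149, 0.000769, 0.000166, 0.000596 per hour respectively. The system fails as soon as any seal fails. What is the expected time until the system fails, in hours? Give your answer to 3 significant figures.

The time to first failure is exponential with rate Σλ = 0.000781 + 0.000361 + 0.000149 + 0.000769 + 0.000166 + 0.000596 = 0.002822.
E[min] = 1/Σλ = 1/0.002822 = 354.359 hours.

354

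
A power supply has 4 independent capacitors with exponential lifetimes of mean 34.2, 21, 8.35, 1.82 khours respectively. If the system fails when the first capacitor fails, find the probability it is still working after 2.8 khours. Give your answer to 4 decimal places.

The first failure time is exponential with rate Σλ_i = 1/34.2 + 1/21 + 1/8.35 + 1/1.82 = 0.74607 per khour.
P(min > 2.8) = e^(−0.74607·2.8) = e^(−2.089) ≈ 0.1238.

0.1238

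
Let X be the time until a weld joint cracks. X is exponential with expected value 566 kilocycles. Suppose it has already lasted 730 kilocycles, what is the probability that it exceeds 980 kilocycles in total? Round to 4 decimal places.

The rate is λ = 1/566 = 0.00176678 per kilocycle.
P(X > s+t | X > s) = e^(−λ(s+t))/e^(−λs) = e^(−λt), independent of s = 730.
P(X > 250) = e^(−0.4417) ≈ 0.6429.

0.6429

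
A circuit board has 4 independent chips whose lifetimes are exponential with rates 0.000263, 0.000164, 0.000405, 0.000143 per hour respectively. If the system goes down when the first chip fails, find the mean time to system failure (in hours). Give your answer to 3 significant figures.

The time to first failure is exponential with rate Σλ = 0.000263 + 0.000164 + 0.000405 + 0.000143 = 0.000975.
E[min] = 1/Σλ = 1/0.000975 = 1025.64 hours.

1030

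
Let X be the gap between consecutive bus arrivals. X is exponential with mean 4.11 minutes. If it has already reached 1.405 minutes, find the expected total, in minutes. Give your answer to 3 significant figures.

5.52

The rate is λ = 1/4.11 = 0.243309 per minute.
By memorylessness, E[X | X > 1.405] = 1.405 + 1/λ = 1.405 + 4.11 = 5.515 minutes.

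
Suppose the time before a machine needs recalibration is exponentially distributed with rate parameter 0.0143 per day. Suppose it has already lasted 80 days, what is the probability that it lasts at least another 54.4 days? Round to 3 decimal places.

The exponential is memoryless, so the remaining time is again Exp(λ): the condition X > 80 is irrelevant.
P(X > 54.4) = e^(−0.77792) ≈ 0.459.

0.459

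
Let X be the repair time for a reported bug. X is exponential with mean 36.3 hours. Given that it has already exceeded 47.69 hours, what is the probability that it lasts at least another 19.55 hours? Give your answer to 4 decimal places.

0.5836

The rate is λ = 1/36.3 = 0.0275482 per hour.
P(X > s+t | X > s) = e^(−λ(s+t))/e^(−λs) = e^(−λt), independent of s = 47.69.
P(X > 19.55) = e^(−0.53857) ≈ 0.5836.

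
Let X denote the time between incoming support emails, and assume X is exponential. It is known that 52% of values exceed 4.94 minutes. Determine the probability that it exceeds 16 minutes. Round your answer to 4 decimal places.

0.1203

e^(−λ·4.94) = 0.52 ⇒ λ = −ln(0.52)/4.94 = 0.132374.
P(X > 16) = e^(−0.132374·16) = e^(−2.118) ≈ 0.1203.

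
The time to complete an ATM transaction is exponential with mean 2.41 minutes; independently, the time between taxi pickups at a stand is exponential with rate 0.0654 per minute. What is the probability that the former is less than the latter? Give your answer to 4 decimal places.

0.8638

λ_1 = 1/2.41 = 0.414938, λ_2 = 0.0654.
For independent exponentials, P(the former < the latter) = λ_1/(λ_1+λ_2) = 0.414938/0.480338 ≈ 0.8638.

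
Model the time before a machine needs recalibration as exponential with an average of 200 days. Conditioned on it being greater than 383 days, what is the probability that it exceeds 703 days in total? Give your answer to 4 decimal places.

0.2019

The rate is λ = 1/200 = 0.005 per day.
The exponential is memoryless, so the remaining time is again Exp(λ): the condition X > 383 is irrelevant.
P(X > 320) = e^(−1.6) ≈ 0.2019.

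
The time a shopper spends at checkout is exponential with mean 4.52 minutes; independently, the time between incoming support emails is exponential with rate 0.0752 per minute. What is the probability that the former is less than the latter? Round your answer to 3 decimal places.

0.746

λ_1 = 1/4.52 = 0.221239, λ_2 = 0.0752.
For independent exponentials, P(the former < the latter) = λ_1/(λ_1+λ_2) = 0.221239/0.296439 ≈ 0.746.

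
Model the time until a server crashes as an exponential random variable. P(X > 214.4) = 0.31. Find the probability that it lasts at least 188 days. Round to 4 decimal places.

0.3581

e^(−λ·214.4) = 0.31 ⇒ λ = −ln(0.31)/214.4 = 0.00546261.
P(X > 188) = e^(−0.00546261·188) = e^(−1.027) ≈ 0.3581.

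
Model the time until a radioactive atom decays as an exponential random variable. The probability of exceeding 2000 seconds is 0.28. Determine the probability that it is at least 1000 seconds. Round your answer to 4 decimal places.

0.5292

e^(−λ·2000) = 0.28 ⇒ λ = −ln(0.28)/2000 = 0.000636483.
P(X > 1000) = e^(−0.000636483·1000) = e^(−0.63648) ≈ 0.5292.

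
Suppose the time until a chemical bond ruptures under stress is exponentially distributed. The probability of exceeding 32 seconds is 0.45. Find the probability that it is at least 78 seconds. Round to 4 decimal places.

e^(−λ·32) = 0.45 ⇒ λ = −ln(0.45)/32 = 0.0249534.
P(X > 78) = e^(−0.0249534·78) = e^(−1.9464) ≈ 0.1428.

0.1428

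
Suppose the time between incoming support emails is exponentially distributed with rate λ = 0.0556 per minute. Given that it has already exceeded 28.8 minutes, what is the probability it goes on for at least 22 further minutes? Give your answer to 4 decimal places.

0.2943

P(X > s+t | X > s) = e^(−λ(s+t))/e^(−λs) = e^(−λt), independent of s = 28.8.
P(X > 22) = e^(−1.2232) ≈ 0.2943.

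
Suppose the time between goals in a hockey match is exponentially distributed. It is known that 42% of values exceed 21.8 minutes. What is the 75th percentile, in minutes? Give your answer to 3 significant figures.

34.8

e^(−λ·21.8) = 0.42 ⇒ λ = −ln(0.42)/21.8 = 0.0397936.
75th percentile: 1 − e^(−λt) = 0.75, t = −ln(0.25)/λ = 34.8371 minutes.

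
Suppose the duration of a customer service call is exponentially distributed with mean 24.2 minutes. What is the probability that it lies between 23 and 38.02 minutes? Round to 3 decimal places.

The rate is λ = 1/24.2 = 0.0413223 per minute.
P(23 < X < 38.02) = e^(−λ·23) − e^(−λ·38.02) = 0.38658 − 0.20782 ≈ 0.179.

0.179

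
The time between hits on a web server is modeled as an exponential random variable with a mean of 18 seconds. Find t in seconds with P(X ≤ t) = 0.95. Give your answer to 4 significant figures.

53.92

The rate is λ = 1/18 = 0.0555556 per second.
Set 1 − e^(−λt) = 0.95, so t = −ln(0.05)/λ = 2.9957/0.0555556 ≈ 53.9232 seconds.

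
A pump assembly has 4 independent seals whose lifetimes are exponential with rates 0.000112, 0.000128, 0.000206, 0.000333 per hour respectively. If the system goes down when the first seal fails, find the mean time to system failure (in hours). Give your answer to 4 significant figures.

1284

The time to first failure is exponential with rate Σλ = 0.000112 + 0.000128 + 0.000206 + 0.000333 = 0.000779.
E[min] = 1/Σλ = 1/0.000779 = 1283.7 hours.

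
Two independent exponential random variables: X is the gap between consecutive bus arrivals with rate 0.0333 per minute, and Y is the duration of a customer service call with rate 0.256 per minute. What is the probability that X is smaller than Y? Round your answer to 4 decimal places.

0.1151

λ_1 = 0.0333, λ_2 = 0.256.
For independent exponentials, P(X < Y) = λ_1/(λ_1+λ_2) = 0.0333/0.2893 ≈ 0.1151.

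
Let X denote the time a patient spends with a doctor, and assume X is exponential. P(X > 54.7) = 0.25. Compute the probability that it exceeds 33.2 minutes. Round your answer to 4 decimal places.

0.4311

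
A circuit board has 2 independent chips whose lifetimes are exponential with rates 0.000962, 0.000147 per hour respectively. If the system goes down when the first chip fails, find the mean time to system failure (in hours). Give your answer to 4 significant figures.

901.7

The time to first failure is exponential with rate Σλ = 0.000962 + 0.000147 = 0.001109.
E[min] = 1/Σλ = 1/0.001109 = 901.713 hours.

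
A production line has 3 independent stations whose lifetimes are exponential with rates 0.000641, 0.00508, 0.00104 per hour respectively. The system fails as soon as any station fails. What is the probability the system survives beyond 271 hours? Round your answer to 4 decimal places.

0.1601

The time to first failure is exponential with rate Σλ = 0.000641 + 0.00508 + 0.00104 = 0.006761.
P(min > 271) = e^(−0.006761·271) = e^(−1.8322) ≈ 0.1601.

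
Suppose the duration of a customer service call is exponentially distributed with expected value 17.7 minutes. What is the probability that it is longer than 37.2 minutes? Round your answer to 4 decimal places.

The rate is λ = 1/17.7 = 0.0564972 per minute.
P(X > 37.2) = e^(−λ·37.2) = e^(−2.1017) ≈ 0.1222.

0.1222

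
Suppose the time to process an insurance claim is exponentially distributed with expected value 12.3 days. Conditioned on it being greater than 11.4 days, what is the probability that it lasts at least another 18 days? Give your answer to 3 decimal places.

0.231

The rate is λ = 1/12.3 = 0.0813008 per day.
The exponential is memoryless, so the remaining time is again Exp(λ): the condition X > 11.4 is irrelevant.
P(X > 18) = e^(−1.4634) ≈ 0.231.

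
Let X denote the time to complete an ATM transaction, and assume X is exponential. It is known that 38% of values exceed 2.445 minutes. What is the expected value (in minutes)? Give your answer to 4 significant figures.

2.527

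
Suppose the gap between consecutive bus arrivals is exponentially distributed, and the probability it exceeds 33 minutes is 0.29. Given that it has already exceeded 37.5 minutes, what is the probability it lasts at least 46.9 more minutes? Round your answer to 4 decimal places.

0.1722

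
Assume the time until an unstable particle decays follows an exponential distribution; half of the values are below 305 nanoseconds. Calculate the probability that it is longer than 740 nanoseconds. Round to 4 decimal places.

0.1861

For an exponential, median = ln(2)/λ, so λ = ln 2 / 305 = 0.00227261 per nanosecond.
P(X > 740) = e^(−λ·740) = e^(−1.6817) ≈ 0.1861.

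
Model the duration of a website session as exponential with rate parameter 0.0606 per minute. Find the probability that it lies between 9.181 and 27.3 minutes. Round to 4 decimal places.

P(9.181 < X < 27.3) = e^(−λ·9.181) − e^(−λ·27.3) = 0.57329 − 0.19121 ≈ 0.3821.

0.3821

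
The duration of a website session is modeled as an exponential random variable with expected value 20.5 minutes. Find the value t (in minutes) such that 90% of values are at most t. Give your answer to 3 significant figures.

47.2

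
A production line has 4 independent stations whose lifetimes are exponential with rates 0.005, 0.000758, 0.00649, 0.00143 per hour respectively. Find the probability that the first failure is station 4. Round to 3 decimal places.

The time to first failure is exponential with rate Σλ = 0.005 + 0.000758 + 0.00649 + 0.00143 = 0.013678.
P(station 4 first) = λ_4/Σλ = 0.00143/0.013678 ≈ 0.105.

0.105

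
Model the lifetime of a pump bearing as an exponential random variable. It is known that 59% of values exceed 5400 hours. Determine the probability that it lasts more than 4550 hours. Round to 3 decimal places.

0.641

e^(−λ·5400) = 0.59 ⇒ λ = −ln(0.59)/5400 = 0.0000977098.
P(X > 4550) = e^(−0.0000977098·4550) = e^(−0.44458) ≈ 0.641.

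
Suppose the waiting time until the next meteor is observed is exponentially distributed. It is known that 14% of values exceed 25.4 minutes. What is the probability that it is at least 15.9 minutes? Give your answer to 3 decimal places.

0.292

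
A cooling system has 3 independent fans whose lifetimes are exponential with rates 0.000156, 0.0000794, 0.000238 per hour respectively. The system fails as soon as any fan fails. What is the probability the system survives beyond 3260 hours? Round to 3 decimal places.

0.214

The time to first failure is exponential with rate Σλ = 0.000156 + 0.0000794 + 0.000238 = 0.0004734.
P(min > 3260) = e^(−0.0004734·3260) = e^(−1.5433) ≈ 0.214.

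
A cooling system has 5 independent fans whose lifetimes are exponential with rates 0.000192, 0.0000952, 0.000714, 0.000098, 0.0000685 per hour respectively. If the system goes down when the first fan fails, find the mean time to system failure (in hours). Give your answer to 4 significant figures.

The time to first failure is exponential with rate Σλ = 0.000192 + 0.0000952 + 0.000714 + 0.000098 + 0.0000685 = 0.0011677.
E[min] = 1/Σλ = 1/0.0011677 = 856.384 hours.

856.4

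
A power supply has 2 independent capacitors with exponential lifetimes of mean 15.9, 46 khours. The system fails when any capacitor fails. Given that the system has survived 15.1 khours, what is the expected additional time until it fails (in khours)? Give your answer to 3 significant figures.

First-failure rate Σλ = 1/15.9 + 1/46 = 0.0846322.
By memorylessness the expected residual is 1/Σλ = 11.8158 khours, regardless of the 15.1 already elapsed.

11.8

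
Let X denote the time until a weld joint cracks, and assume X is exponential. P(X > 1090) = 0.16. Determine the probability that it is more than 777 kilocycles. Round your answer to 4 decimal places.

0.2708

e^(−λ·1090) = 0.16 ⇒ λ = −ln(0.16)/1090 = 0.00168127.
P(X > 777) = e^(−0.00168127·777) = e^(−1.3063) ≈ 0.2708.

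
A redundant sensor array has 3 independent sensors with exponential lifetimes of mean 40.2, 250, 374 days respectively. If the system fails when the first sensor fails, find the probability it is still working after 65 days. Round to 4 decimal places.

0.1286

The first failure time is exponential with rate Σλ_i = 1/40.2 + 1/250 + 1/374 = 0.0315494 per day.
P(min > 65) = e^(−0.0315494·65) = e^(−2.0507) ≈ 0.1286.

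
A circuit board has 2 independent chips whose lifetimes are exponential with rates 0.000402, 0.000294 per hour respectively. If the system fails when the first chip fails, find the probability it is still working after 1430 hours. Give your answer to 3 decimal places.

0.370

The time to first failure is exponential with rate Σλ = 0.000402 + 0.000294 = 0.000696.
P(min > 1430) = e^(−0.000696·1430) = e^(−0.99528) ≈ 0.370.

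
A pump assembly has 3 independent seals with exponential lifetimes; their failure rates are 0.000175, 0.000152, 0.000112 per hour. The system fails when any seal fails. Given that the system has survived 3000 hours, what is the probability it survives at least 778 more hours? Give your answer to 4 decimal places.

Time to first failure ~ Exp(Σλ) with Σλ = 0.000439.
By memorylessness, P(T > 3000+778 | T > 3000) = P(T > 778) = e^(−0.000439·778) ≈ 0.7107.

0.7107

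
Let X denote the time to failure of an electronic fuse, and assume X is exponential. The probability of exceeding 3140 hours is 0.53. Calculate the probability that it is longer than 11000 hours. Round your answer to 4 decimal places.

0.1082

e^(−λ·3140) = 0.53 ⇒ λ = −ln(0.53)/3140 = 0.000202191.
P(X > 11000) = e^(−0.000202191·11000) = e^(−2.2241) ≈ 0.1082.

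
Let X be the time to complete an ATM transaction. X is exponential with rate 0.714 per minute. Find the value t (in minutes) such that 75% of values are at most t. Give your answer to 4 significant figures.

Set 1 − e^(−λt) = 0.75, so t = −ln(0.25)/λ = 1.3863/0.714 ≈ 1.94159 minutes.

1.942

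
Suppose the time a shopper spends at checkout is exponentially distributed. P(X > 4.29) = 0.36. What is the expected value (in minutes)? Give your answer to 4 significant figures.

4.199

e^(−λ·4.29) = 0.36 ⇒ λ = −ln(0.36)/4.29 = 0.238147.
Mean = 1/λ = 4.19908 minutes.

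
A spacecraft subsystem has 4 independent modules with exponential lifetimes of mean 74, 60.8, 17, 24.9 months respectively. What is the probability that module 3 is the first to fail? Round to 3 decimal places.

0.456

Rates: λ_i = 1/mean_i → 0.0135135, 0.0164474, 0.0588235, 0.0401606; Σλ = 0.128945.
P(module 3 first) = λ_3/Σλ = 0.0588235/0.128945 ≈ 0.456.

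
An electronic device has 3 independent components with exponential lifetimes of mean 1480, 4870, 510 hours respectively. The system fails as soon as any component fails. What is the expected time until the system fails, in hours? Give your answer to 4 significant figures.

The first failure time is exponential with rate Σλ_i = 1/1480 + 1/4870 + 1/510 = 0.0028418 per hour.
E[min] = 1/Σλ = 1/0.0028418 = 351.89 hours.

351.9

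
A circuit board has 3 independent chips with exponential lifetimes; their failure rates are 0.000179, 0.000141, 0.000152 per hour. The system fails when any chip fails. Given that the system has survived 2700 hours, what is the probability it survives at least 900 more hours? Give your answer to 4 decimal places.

Time to first failure ~ Exp(Σλ) with Σλ = 0.000472.
By memorylessness, P(T > 2700+900 | T > 2700) = P(T > 900) = e^(−0.000472·900) ≈ 0.6539.

0.6539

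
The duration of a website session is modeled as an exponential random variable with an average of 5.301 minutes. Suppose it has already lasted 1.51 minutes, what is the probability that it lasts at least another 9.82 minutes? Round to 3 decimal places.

The rate is λ = 1/5.301 = 0.188644 per minute.
By the memoryless property, P(X > 1.51+9.82 | X > 1.51) = P(X > 9.82).
P(X > 9.82) = e^(−1.8525) ≈ 0.157.

0.157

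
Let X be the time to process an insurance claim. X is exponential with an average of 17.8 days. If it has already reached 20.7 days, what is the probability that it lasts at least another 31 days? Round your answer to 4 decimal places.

0.1752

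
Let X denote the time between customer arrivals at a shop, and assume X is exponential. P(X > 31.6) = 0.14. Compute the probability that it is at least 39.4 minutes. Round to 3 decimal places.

e^(−λ·31.6) = 0.14 ⇒ λ = −ln(0.14)/31.6 = 0.0622188.
P(X > 39.4) = e^(−0.0622188·39.4) = e^(−2.4514) ≈ 0.086.

0.086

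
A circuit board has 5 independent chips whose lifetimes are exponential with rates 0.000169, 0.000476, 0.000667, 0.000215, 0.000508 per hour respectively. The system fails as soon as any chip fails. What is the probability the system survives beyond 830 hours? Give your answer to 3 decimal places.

The time to first failure is exponential with rate Σλ = 0.000169 + 0.000476 + 0.000667 + 0.000215 + 0.000508 = 0.002035.
P(min > 830) = e^(−0.002035·830) = e^(−1.689) ≈ 0.185.

0.185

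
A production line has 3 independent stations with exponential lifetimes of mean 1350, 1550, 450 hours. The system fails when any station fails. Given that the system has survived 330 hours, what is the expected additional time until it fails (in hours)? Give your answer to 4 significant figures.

First-failure rate Σλ = 1/1350 + 1/1550 + 1/450 = 0.00360812.
By memorylessness the expected residual is 1/Σλ = 277.152 hours, regardless of the 330 already elapsed.

277.2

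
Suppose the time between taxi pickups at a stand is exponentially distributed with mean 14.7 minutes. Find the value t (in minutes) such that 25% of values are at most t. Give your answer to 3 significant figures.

The rate is λ = 1/14.7 = 0.0680272 per minute.
Set 1 − e^(−λt) = 0.25, so t = −ln(0.75)/λ = 0.28768/0.0680272 ≈ 4.22893 minutes.

4.23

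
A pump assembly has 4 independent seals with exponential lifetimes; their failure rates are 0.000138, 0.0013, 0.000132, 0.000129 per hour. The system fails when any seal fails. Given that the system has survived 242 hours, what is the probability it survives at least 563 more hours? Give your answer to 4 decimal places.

Time to first failure ~ Exp(Σλ) with Σλ = 0.001699.
By memorylessness, P(T > 242+563 | T > 242) = P(T > 563) = e^(−0.001699·563) ≈ 0.3842.

0.3842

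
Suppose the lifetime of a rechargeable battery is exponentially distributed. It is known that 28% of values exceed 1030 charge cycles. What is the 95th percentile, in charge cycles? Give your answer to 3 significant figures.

2420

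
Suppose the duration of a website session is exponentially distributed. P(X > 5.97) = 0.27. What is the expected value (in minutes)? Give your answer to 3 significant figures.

e^(−λ·5.97) = 0.27 ⇒ λ = −ln(0.27)/5.97 = 0.219319.
Mean = 1/λ = 4.55957 minutes.

4.56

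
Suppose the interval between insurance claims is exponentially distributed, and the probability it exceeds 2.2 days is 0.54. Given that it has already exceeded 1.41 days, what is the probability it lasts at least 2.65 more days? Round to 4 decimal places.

0.4761

From e^(−λ·2.2) = 0.54, λ = −ln(0.54)/2.2 = 0.280085.
Memoryless: P(X > 1.41+2.65 | X > 1.41) = P(X > 2.65) = e^(−0.280085·2.65) ≈ 0.4761.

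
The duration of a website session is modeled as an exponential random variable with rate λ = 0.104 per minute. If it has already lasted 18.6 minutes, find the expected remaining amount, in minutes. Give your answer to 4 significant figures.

9.615

By memorylessness, the remaining amount past any threshold is again Exp(λ) with mean 1/λ = 9.61538 minutes.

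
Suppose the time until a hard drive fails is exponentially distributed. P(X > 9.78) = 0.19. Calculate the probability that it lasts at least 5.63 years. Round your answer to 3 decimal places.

e^(−λ·9.78) = 0.19 ⇒ λ = −ln(0.19)/9.78 = 0.169809.
P(X > 5.63) = e^(−0.169809·5.63) = e^(−0.95602) ≈ 0.384.

0.384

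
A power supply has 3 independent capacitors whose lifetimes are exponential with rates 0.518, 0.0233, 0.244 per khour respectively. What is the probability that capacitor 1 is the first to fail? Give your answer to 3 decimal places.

The time to first failure is exponential with rate Σλ = 0.518 + 0.0233 + 0.244 = 0.7853.
P(capacitor 1 first) = λ_1/Σλ = 0.518/0.7853 ≈ 0.660.

0.660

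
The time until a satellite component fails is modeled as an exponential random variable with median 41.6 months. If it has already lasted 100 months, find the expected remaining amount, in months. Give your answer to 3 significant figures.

For an exponential, median = ln(2)/λ, so λ = ln 2 / 41.6 = 0.0166622 per month.
By memorylessness, the remaining amount past any threshold is again Exp(λ) with mean 1/λ = 60.0161 months.

60.0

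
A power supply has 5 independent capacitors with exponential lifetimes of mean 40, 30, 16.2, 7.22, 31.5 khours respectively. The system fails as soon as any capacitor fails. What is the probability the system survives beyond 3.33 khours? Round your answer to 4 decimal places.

The first failure time is exponential with rate Σλ_i = 1/40 + 1/30 + 1/16.2 + 1/7.22 + 1/31.5 = 0.290312 per khour.
P(min > 3.33) = e^(−0.290312·3.33) = e^(−0.96674) ≈ 0.3803.

0.3803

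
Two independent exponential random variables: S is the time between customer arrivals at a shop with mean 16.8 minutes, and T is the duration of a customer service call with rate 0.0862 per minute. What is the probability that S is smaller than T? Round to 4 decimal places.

0.4085

λ_1 = 1/16.8 = 0.0595238, λ_2 = 0.0862.
For independent exponentials, P(S < T) = λ_1/(λ_1+λ_2) = 0.0595238/0.145724 ≈ 0.4085.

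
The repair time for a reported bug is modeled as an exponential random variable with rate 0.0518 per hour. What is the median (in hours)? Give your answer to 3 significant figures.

13.4

Set 1 − e^(−λt) = 0.5, so t = −ln(0.5)/λ = 0.69315/0.0518 ≈ 13.3812 hours.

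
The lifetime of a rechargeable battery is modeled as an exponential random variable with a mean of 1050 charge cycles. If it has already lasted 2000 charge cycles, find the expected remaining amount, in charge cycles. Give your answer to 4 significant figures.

The rate is λ = 1/1050 = 0.000952381 per charge cycle.
By memorylessness, the remaining amount past any threshold is again Exp(λ) with mean 1/λ = 1050 charge cycles.

1050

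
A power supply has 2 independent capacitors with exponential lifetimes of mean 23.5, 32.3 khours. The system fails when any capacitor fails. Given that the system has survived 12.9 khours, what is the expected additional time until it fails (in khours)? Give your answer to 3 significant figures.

First-failure rate Σλ = 1/23.5 + 1/32.3 = 0.0735129.
By memorylessness the expected residual is 1/Σλ = 13.603 khours, regardless of the 12.9 already elapsed.

13.6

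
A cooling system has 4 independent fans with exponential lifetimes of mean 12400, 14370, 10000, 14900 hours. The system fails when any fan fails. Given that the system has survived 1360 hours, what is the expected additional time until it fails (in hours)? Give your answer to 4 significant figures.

3151

First-failure rate Σλ = 1/12400 + 1/14370 + 1/10000 + 1/14900 = 0.000317349.
By memorylessness the expected residual is 1/Σλ = 3151.11 hours, regardless of the 1360 already elapsed.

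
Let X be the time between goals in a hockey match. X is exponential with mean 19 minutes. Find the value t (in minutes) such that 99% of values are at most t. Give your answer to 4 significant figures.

87.50

The rate is λ = 1/19 = 0.0526316 per minute.
Set 1 − e^(−λt) = 0.99, so t = −ln(0.01)/λ = 4.6052/0.0526316 ≈ 87.4982 minutes.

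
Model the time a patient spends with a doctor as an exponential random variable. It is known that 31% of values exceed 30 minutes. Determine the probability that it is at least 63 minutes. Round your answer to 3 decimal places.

0.085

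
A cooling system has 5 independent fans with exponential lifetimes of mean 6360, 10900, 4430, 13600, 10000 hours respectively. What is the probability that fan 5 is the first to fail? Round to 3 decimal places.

Rates: λ_i = 1/mean_i → 0.000157233, 0.0000917431, 0.000225734, 0.0000735294, 0.0001; Σλ = 0.000648239.
P(fan 5 first) = λ_5/Σλ = 0.0001/0.000648239 ≈ 0.154.

0.154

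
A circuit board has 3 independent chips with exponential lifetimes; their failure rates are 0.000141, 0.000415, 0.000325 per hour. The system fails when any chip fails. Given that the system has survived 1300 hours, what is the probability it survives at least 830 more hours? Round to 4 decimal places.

0.4813

Time to first failure ~ Exp(Σλ) with Σλ = 0.000881.
By memorylessness, P(T > 1300+830 | T > 1300) = P(T > 830) = e^(−0.000881·830) ≈ 0.4813.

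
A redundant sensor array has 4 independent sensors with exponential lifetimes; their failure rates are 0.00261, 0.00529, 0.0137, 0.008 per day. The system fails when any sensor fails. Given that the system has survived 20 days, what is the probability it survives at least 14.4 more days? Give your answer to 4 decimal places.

0.6530

Time to first failure ~ Exp(Σλ) with Σλ = 0.0296.
By memorylessness, P(T > 20+14.4 | T > 20) = P(T > 14.4) = e^(−0.0296·14.4) ≈ 0.6530.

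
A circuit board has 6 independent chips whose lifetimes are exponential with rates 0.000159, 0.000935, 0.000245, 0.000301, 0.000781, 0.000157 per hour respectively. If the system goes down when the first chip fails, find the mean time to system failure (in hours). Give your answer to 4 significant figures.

The time to first failure is exponential with rate Σλ = 0.000159 + 0.000935 + 0.000245 + 0.000301 + 0.000781 + 0.000157 = 0.002578.
E[min] = 1/Σλ = 1/0.002578 = 387.898 hours.

387.9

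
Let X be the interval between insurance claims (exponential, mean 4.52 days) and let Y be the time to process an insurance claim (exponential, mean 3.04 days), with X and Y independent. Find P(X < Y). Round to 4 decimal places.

0.4021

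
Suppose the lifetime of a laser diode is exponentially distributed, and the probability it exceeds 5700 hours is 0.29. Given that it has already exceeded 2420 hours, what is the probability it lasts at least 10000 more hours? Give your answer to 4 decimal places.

From e^(−λ·5700) = 0.29, λ = −ln(0.29)/5700 = 0.000217171.
Memoryless: P(X > 2420+10000 | X > 2420) = P(X > 10000) = e^(−0.000217171·10000) ≈ 0.1140.

0.1140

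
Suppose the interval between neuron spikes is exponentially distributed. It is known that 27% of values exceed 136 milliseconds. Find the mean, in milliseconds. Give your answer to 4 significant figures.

e^(−λ·136) = 0.27 ⇒ λ = −ln(0.27)/136 = 0.00962745.
Mean = 1/λ = 103.87 milliseconds.

103.9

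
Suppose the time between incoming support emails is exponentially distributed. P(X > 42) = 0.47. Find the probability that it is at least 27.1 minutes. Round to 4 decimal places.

0.6144

e^(−λ·42) = 0.47 ⇒ λ = −ln(0.47)/42 = 0.0179767.
P(X > 27.1) = e^(−0.0179767·27.1) = e^(−0.48717) ≈ 0.6144.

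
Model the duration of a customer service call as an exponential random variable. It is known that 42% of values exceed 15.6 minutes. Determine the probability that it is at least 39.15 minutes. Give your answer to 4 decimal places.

0.1134

e^(−λ·15.6) = 0.42 ⇒ λ = −ln(0.42)/15.6 = 0.055609.
P(X > 39.15) = e^(−0.055609·39.15) = e^(−2.1771) ≈ 0.1134.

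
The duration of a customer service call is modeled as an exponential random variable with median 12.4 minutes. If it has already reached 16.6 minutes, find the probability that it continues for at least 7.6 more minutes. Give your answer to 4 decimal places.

0.6539

For an exponential, median = ln(2)/λ, so λ = ln 2 / 12.4 = 0.055899 per minute.
P(X > s+t | X > s) = e^(−λ(s+t))/e^(−λs) = e^(−λt), independent of s = 16.6.
P(X > 7.6) = e^(−0.42483) ≈ 0.6539.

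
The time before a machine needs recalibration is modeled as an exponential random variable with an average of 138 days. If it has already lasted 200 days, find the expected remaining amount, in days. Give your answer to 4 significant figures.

The rate is λ = 1/138 = 0.00724638 per day.
By memorylessness, the remaining amount past any threshold is again Exp(λ) with mean 1/λ = 138 days.

138.0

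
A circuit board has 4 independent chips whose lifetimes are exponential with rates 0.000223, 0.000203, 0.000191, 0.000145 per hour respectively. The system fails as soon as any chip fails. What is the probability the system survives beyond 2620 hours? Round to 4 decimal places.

0.1358

The time to first failure is exponential with rate Σλ = 0.000223 + 0.000203 + 0.000191 + 0.000145 = 0.000762.
P(min > 2620) = e^(−0.000762·2620) = e^(−1.9964) ≈ 0.1358.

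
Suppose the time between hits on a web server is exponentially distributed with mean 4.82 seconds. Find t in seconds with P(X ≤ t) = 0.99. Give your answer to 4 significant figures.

The rate is λ = 1/4.82 = 0.207469 per second.
Set 1 − e^(−λt) = 0.99, so t = −ln(0.01)/λ = 4.6052/0.207469 ≈ 22.1969 seconds.

22.20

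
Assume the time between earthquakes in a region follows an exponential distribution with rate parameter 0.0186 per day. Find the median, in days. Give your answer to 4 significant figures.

37.27

Set 1 − e^(−λt) = 0.5, so t = −ln(0.5)/λ = 0.69315/0.0186 ≈ 37.266 days.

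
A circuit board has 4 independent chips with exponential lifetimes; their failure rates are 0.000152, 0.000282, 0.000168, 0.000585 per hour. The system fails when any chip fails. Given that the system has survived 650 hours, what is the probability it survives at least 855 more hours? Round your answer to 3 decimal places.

0.362

Time to first failure ~ Exp(Σλ) with Σλ = 0.001187.
By memorylessness, P(T > 650+855 | T > 650) = P(T > 855) = e^(−0.001187·855) ≈ 0.362.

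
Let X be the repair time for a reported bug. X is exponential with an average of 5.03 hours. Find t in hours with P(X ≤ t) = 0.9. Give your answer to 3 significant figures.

The rate is λ = 1/5.03 = 0.198807 per hour.
Set 1 − e^(−λt) = 0.9, so t = −ln(0.1)/λ = 2.3026/0.198807 ≈ 11.582 hours.

11.6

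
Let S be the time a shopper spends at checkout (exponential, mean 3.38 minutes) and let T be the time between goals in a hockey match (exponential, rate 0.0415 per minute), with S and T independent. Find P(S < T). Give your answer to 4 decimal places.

0.8770

λ_1 = 1/3.38 = 0.295858, λ_2 = 0.0415.
For independent exponentials, P(S < T) = λ_1/(λ_1+λ_2) = 0.295858/0.337358 ≈ 0.8770.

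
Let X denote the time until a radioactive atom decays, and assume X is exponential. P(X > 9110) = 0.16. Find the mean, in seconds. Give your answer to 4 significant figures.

e^(−λ·9110) = 0.16 ⇒ λ = −ln(0.16)/9110 = 0.000201162.
Mean = 1/λ = 4971.13 seconds.

4971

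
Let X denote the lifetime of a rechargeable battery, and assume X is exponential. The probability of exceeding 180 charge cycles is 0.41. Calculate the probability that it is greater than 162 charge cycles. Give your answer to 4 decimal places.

0.4482

e^(−λ·180) = 0.41 ⇒ λ = −ln(0.41)/180 = 0.00495332.
P(X > 162) = e^(−0.00495332·162) = e^(−0.80244) ≈ 0.4482.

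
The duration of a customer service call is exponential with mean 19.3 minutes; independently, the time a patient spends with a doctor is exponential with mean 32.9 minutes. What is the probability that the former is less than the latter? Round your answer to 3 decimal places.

λ_1 = 1/19.3 = 0.0518135, λ_2 = 1/32.9 = 0.0303951.
For independent exponentials, P(the former < the latter) = λ_1/(λ_1+λ_2) = 0.0518135/0.0822086 ≈ 0.630.

0.630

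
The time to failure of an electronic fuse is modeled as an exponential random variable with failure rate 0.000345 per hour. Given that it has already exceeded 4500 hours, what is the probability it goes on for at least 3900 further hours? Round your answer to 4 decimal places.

P(X > s+t | X > s) = e^(−λ(s+t))/e^(−λs) = e^(−λt), independent of s = 4500.
P(X > 3900) = e^(−1.3455) ≈ 0.2604.

0.2604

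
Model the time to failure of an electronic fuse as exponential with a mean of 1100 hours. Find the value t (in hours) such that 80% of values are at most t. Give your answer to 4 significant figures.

The rate is λ = 1/1100 = 0.000909091 per hour.
Set 1 − e^(−λt) = 0.8, so t = −ln(0.2)/λ = 1.6094/0.000909091 ≈ 1770.38 hours.

1770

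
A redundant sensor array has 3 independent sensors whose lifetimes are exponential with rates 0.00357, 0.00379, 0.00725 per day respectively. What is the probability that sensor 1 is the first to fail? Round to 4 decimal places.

The time to first failure is exponential with rate Σλ = 0.00357 + 0.00379 + 0.00725 = 0.01461.
P(sensor 1 first) = λ_1/Σλ = 0.00357/0.01461 ≈ 0.2444.

0.2444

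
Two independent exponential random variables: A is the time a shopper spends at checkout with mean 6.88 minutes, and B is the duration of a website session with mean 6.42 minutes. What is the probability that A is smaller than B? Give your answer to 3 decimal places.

λ_1 = 1/6.88 = 0.145349, λ_2 = 1/6.42 = 0.155763.
For independent exponentials, P(A < B) = λ_1/(λ_1+λ_2) = 0.145349/0.301112 ≈ 0.483.

0.483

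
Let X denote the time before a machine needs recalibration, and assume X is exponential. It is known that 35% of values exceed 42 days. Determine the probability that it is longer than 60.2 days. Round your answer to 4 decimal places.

e^(−λ·42) = 0.35 ⇒ λ = −ln(0.35)/42 = 0.0249958.
P(X > 60.2) = e^(−0.0249958·60.2) = e^(−1.5047) ≈ 0.2221.

0.2221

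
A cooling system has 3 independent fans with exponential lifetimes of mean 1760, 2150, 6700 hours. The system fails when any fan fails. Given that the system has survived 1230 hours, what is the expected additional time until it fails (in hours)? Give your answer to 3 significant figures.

846

First-failure rate Σλ = 1/1760 + 1/2150 + 1/6700 = 0.00118255.
By memorylessness the expected residual is 1/Σλ = 845.629 hours, regardless of the 1230 already elapsed.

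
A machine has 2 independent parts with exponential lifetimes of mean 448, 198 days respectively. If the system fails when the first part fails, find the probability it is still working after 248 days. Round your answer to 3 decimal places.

0.164

The first failure time is exponential with rate Σλ_i = 1/448 + 1/198 = 0.00728265 per day.
P(min > 248) = e^(−0.00728265·248) = e^(−1.8061) ≈ 0.164.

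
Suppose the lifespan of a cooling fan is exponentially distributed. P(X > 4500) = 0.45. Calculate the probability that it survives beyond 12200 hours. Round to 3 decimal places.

0.115

e^(−λ·4500) = 0.45 ⇒ λ = −ln(0.45)/4500 = 0.000177446.
P(X > 12200) = e^(−0.000177446·12200) = e^(−2.1648) ≈ 0.115.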